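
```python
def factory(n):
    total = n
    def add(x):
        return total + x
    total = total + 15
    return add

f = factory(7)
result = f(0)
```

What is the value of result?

Step 1: factory(7) sets total = 7, then total = 7 + 15 = 22.
Step 2: Closures capture by reference, so add sees total = 22.
Step 3: f(0) returns 22 + 0 = 22

The answer is 22.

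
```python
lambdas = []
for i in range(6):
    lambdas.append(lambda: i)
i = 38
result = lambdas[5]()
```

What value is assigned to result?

Step 1: Lambdas capture the variable i by reference, not by value.
Step 2: After the loop, i is reassigned to 38.
Step 3: lambdas[5]() looks up the current i = 38. result = 38

The answer is 38.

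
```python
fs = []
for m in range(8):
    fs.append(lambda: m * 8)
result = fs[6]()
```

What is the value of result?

Step 1: All lambdas reference the same variable m (late binding).
Step 2: After the loop, m = 7. Every lambda returns m * 8.
Step 3: fs[6]() = 7 * 8 = 56

The answer is 56.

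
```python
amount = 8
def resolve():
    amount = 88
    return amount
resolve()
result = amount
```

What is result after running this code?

Step 1: Global amount = 8.
Step 2: resolve() creates local amount = 88 (shadow, not modification).
Step 3: After resolve() returns, global amount is unchanged. result = 8

The answer is 8.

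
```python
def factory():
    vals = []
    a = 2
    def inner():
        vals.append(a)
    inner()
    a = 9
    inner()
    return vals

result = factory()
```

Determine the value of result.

Step 1: a = 2. inner() appends current a to vals.
Step 2: First inner(): appends 2. Then a = 9.
Step 3: Second inner(): appends 9 (closure sees updated a). result = [2, 9]

The answer is [2, 9].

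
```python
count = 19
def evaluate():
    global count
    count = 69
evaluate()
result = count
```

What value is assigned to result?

Step 1: count = 19 globally.
Step 2: evaluate() declares global count and sets it to 69.
Step 3: After evaluate(), global count = 69. result = 69

The answer is 69.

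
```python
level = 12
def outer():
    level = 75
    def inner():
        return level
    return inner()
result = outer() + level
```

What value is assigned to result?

Step 1: Global level = 12. outer() shadows with level = 75.
Step 2: inner() returns enclosing level = 75. outer() = 75.
Step 3: result = 75 + global level (12) = 87

The answer is 87.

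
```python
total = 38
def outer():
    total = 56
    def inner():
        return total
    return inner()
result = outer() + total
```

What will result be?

Step 1: Global total = 38. outer() shadows with total = 56.
Step 2: inner() returns enclosing total = 56. outer() = 56.
Step 3: result = 56 + global total (38) = 94

The answer is 94.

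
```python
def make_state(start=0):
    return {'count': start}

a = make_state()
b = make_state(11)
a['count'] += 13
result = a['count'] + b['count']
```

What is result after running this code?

Step 1: make_state() returns a new dict each call (immutable default 0).
Step 2: a = {'count': 0}, b = {'count': 11}.
Step 3: a['count'] += 13 = 13. result = 13 + 11 = 24

The answer is 24.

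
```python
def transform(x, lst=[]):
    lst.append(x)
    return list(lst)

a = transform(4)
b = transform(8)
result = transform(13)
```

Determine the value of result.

Step 1: Default list is shared. list() creates copies for return values.
Step 2: Internal list grows: [4] -> [4, 8] -> [4, 8, 13].
Step 3: result = [4, 8, 13]

The answer is [4, 8, 13].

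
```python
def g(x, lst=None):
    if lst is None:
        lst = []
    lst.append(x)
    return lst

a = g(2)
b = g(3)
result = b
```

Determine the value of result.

Step 1: None default with guard creates a NEW list each call.
Step 2: a = [2] (fresh list). b = [3] (another fresh list).
Step 3: result = [3] (this is the fix for mutable default)

The answer is [3].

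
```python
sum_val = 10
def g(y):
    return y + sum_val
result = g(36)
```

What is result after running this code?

Step 1: sum_val = 10 is defined globally.
Step 2: g(36) uses parameter y = 36 and looks up sum_val from global scope = 10.
Step 3: result = 36 + 10 = 46

The answer is 46.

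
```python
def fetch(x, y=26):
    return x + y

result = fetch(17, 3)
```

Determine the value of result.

Step 1: fetch(17, 3) overrides default y with 3.
Step 2: Returns 17 + 3 = 20.
Step 3: result = 20

The answer is 20.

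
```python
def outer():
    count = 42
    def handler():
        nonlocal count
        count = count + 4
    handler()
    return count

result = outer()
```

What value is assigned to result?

Step 1: outer() sets count = 42.
Step 2: handler() uses nonlocal to modify count in outer's scope: count = 42 + 4 = 46.
Step 3: outer() returns the modified count = 46

The answer is 46.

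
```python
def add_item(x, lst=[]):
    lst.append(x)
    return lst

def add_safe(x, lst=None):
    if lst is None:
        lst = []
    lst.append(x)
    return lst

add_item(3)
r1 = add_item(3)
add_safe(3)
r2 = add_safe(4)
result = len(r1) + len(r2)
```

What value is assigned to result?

Step 1: add_item shares mutable default: after 2 calls, lst = [3, 3], len = 2.
Step 2: add_safe creates fresh list each time: r2 = [4], len = 1.
Step 3: result = 2 + 1 = 3

The answer is 3.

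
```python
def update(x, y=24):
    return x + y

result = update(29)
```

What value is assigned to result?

Step 1: update(29) uses default y = 24.
Step 2: Returns 29 + 24 = 53.
Step 3: result = 53

The answer is 53.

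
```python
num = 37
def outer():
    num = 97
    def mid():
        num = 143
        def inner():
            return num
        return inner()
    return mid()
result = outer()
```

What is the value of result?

Step 1: Three levels of shadowing: global 37, outer 97, mid 143.
Step 2: inner() finds num = 143 in enclosing mid() scope.
Step 3: result = 143

The answer is 143.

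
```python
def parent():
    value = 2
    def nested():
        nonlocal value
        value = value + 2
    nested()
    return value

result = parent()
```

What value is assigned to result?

Step 1: parent() sets value = 2.
Step 2: nested() uses nonlocal to modify value in parent's scope: value = 2 + 2 = 4.
Step 3: parent() returns the modified value = 4

The answer is 4.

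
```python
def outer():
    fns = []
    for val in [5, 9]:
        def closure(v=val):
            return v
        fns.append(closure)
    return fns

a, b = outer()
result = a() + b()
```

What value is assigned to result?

Step 1: Default argument v=val captures val at each iteration.
Step 2: a() returns 5 (captured at first iteration), b() returns 9 (captured at second).
Step 3: result = 5 + 9 = 14

The answer is 14.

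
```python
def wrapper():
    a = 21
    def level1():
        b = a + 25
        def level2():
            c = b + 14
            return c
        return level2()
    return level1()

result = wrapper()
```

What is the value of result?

Step 1: a = 21. b = a + 25 = 46.
Step 2: c = b + 14 = 46 + 14 = 60.
Step 3: result = 60

The answer is 60.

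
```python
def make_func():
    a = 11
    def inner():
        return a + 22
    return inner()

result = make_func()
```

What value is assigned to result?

Step 1: make_func() defines a = 11.
Step 2: inner() reads a = 11 from enclosing scope, returns 11 + 22 = 33.
Step 3: result = 33

The answer is 33.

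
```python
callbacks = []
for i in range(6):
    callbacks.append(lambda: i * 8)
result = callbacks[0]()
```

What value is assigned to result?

Step 1: All lambdas reference the same variable i (late binding).
Step 2: After the loop, i = 5. Every lambda returns i * 8.
Step 3: callbacks[0]() = 5 * 8 = 40

The answer is 40.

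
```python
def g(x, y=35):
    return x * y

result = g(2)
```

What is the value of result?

Step 1: g(2) uses default y = 35.
Step 2: Returns 2 * 35 = 70.
Step 3: result = 70

The answer is 70.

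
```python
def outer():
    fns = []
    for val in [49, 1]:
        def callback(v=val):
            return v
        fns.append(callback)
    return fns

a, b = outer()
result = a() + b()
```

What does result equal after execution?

Step 1: Default argument v=val captures val at each iteration.
Step 2: a() returns 49 (captured at first iteration), b() returns 1 (captured at second).
Step 3: result = 49 + 1 = 50

The answer is 50.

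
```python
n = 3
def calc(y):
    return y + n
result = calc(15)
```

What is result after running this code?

Step 1: n = 3 is defined globally.
Step 2: calc(15) uses parameter y = 15 and looks up n from global scope = 3.
Step 3: result = 15 + 3 = 18

The answer is 18.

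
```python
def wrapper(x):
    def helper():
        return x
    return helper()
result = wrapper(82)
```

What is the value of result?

Step 1: wrapper(82) binds parameter x = 82.
Step 2: helper() looks up x in enclosing scope and finds the parameter x = 82.
Step 3: result = 82

The answer is 82.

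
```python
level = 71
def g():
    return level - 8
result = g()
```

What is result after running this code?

Step 1: level = 71 is defined globally.
Step 2: g() looks up level from global scope = 71, then computes 71 - 8 = 63.
Step 3: result = 63

The answer is 63.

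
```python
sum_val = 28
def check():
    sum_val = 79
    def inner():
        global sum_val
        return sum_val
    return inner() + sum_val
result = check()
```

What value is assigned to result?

Step 1: Global sum_val = 28. check() shadows with local sum_val = 79.
Step 2: inner() uses global keyword, so inner() returns global sum_val = 28.
Step 3: check() returns 28 + 79 = 107

The answer is 107.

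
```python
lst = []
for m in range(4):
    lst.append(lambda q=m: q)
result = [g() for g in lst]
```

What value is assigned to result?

Step 1: Default arg q=m captures m at each iteration.
Step 2: Each lambda has its own default: 0, 1, ..., 3.
Step 3: result = [0, 1, 2, 3]

The answer is [0, 1, 2, 3].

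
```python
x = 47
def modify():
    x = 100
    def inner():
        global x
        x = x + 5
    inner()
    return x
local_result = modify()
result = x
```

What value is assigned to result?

Step 1: Global x = 47. modify() creates local x = 100.
Step 2: inner() declares global x and adds 5: global x = 47 + 5 = 52.
Step 3: modify() returns its local x = 100 (unaffected by inner).
Step 4: result = global x = 52

The answer is 52.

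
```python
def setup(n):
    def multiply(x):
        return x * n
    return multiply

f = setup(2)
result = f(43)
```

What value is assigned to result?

Step 1: setup(2) returns multiply closure with n = 2.
Step 2: f(43) computes 43 * 2 = 86.
Step 3: result = 86

The answer is 86.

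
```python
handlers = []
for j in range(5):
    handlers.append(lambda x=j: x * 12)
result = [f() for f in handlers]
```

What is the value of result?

Step 1: Default arg x=j captures j at each iteration.
Step 2: handlers[k] has x defaulting to k, returns k * 12.
Step 3: result = [0, 12, 24, 36, 48]

The answer is [0, 12, 24, 36, 48].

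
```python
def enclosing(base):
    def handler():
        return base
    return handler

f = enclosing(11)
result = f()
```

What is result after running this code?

Step 1: enclosing(11) creates closure capturing base = 11.
Step 2: f() returns the captured base = 11.
Step 3: result = 11

The answer is 11.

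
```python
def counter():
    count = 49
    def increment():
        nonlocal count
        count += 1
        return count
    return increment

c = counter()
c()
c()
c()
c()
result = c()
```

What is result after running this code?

Step 1: counter() creates closure with count = 49.
Step 2: Each c() call increments count via nonlocal. After 5 calls: 49 + 5 = 54.
Step 3: result = 54

The answer is 54.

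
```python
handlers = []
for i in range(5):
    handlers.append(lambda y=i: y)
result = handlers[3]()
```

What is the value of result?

Step 1: Default argument y=i captures i's value at each iteration.
Step 2: handlers[3] captured y = 3 when i was 3.
Step 3: result = 3

The answer is 3.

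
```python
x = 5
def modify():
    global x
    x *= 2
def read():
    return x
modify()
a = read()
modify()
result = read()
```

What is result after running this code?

Step 1: x = 5.
Step 2: First modify(): x = 5 * 2 = 10.
Step 3: Second modify(): x = 10 * 2 = 20.
Step 4: read() returns 20

The answer is 20.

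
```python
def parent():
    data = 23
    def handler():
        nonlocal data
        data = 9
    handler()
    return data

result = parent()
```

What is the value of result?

Step 1: parent() sets data = 23.
Step 2: handler() uses nonlocal to reassign data = 9.
Step 3: result = 9

The answer is 9.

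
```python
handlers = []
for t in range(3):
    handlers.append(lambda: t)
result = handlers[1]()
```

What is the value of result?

Step 1: The loop creates 3 lambdas, all referencing the same variable t.
Step 2: After the loop, t = 2 (final value).
Step 3: handlers[1]() looks up t at call time and finds 2. This is the late binding gotcha. result = 2

The answer is 2.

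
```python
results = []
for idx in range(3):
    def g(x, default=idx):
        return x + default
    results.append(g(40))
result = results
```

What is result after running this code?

Step 1: Default argument default=idx is evaluated at function definition time.
Step 2: Each iteration creates g with default = current idx value.
Step 3: g(40) returns 40 + default. results = [40, 41, 42]

The answer is [40, 41, 42].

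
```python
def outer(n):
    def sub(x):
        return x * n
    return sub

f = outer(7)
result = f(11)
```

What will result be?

Step 1: outer(7) creates a closure capturing n = 7.
Step 2: f(11) computes 11 * 7 = 77.
Step 3: result = 77

The answer is 77.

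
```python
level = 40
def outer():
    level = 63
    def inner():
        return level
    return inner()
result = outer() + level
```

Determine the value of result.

Step 1: Global level = 40. outer() shadows with level = 63.
Step 2: inner() returns enclosing level = 63. outer() = 63.
Step 3: result = 63 + global level (40) = 103

The answer is 103.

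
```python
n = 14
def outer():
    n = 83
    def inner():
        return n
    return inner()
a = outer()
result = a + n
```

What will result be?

Step 1: outer() has local n = 83. inner() reads from enclosing.
Step 2: outer() returns 83. Global n = 14 unchanged.
Step 3: result = 83 + 14 = 97

The answer is 97.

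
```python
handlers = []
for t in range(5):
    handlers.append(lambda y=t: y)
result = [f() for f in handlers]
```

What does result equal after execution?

Step 1: Default arg y=t captures t at each iteration.
Step 2: Each lambda has its own default: 0, 1, ..., 4.
Step 3: result = [0, 1, 2, 3, 4]

The answer is [0, 1, 2, 3, 4].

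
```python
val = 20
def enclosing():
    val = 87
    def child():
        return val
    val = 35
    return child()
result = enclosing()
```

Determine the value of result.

Step 1: enclosing() sets val = 87, then later val = 35.
Step 2: child() is called after val is reassigned to 35. Closures capture variables by reference, not by value.
Step 3: result = 35

The answer is 35.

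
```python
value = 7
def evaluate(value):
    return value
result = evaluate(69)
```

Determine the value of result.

Step 1: Global value = 7.
Step 2: evaluate(69) takes parameter value = 69, which shadows the global.
Step 3: result = 69

The answer is 69.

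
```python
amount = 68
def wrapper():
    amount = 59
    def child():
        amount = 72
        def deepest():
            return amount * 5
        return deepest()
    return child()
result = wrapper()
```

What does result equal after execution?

Step 1: deepest() looks up amount through LEGB: not local, finds amount = 72 in enclosing child().
Step 2: Returns 72 * 5 = 360.
Step 3: result = 360

The answer is 360.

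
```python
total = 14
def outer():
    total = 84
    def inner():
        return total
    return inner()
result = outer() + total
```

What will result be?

Step 1: Global total = 14. outer() shadows with total = 84.
Step 2: inner() returns enclosing total = 84. outer() = 84.
Step 3: result = 84 + global total (14) = 98

The answer is 98.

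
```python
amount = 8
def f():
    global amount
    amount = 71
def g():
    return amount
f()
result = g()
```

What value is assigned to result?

Step 1: amount = 8.
Step 2: f() sets global amount = 71.
Step 3: g() reads global amount = 71. result = 71

The answer is 71.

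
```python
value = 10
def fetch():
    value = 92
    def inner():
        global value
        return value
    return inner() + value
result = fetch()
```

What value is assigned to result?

Step 1: Global value = 10. fetch() shadows with local value = 92.
Step 2: inner() uses global keyword, so inner() returns global value = 10.
Step 3: fetch() returns 10 + 92 = 102

The answer is 102.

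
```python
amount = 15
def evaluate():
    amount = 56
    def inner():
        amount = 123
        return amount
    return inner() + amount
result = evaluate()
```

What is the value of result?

Step 1: evaluate() has local amount = 56. inner() has local amount = 123.
Step 2: inner() returns its local amount = 123.
Step 3: evaluate() returns 123 + its own amount (56) = 179

The answer is 179.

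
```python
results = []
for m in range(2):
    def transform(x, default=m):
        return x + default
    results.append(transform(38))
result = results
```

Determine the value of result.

Step 1: Default argument default=m is evaluated at function definition time.
Step 2: Each iteration creates transform with default = current m value.
Step 3: transform(38) returns 38 + default. results = [38, 39]

The answer is [38, 39].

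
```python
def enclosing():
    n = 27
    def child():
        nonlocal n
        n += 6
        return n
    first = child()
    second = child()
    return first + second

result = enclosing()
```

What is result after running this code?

Step 1: n starts at 27.
Step 2: First call: n = 27 + 6 = 33, returns 33.
Step 3: Second call: n = 33 + 6 = 39, returns 39.
Step 4: result = 33 + 39 = 72

The answer is 72.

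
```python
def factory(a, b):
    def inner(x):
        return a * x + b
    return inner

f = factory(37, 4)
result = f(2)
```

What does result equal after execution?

Step 1: factory(37, 4) captures a = 37, b = 4.
Step 2: f(2) computes 37 * 2 + 4 = 78.
Step 3: result = 78

The answer is 78.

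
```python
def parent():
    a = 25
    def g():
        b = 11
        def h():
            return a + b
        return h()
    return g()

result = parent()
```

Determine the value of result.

Step 1: parent() defines a = 25. g() defines b = 11.
Step 2: h() accesses both from enclosing scopes: a = 25, b = 11.
Step 3: result = 25 + 11 = 36

The answer is 36.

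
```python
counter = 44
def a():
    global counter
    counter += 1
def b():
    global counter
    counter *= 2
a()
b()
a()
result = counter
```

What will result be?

Step 1: counter = 44.
Step 2: a(): counter = 44 + 1 = 45.
Step 3: b(): counter = 45 * 2 = 90.
Step 4: a(): counter = 90 + 1 = 91

The answer is 91.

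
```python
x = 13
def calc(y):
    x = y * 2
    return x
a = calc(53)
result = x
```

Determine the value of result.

Step 1: Global x = 13.
Step 2: calc(53) creates local x = 53 * 2 = 106.
Step 3: Global x unchanged because no global keyword. result = 13

The answer is 13.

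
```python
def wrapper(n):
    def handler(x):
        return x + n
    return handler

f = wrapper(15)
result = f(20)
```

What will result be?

Step 1: wrapper(15) creates a closure that captures n = 15.
Step 2: f(20) calls the closure with x = 20, returning 20 + 15 = 35.
Step 3: result = 35

The answer is 35.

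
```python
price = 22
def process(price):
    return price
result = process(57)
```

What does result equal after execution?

Step 1: Global price = 22.
Step 2: process(57) takes parameter price = 57, which shadows the global.
Step 3: result = 57

The answer is 57.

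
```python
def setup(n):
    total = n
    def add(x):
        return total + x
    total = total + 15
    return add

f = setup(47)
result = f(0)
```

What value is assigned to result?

Step 1: setup(47) sets total = 47, then total = 47 + 15 = 62.
Step 2: Closures capture by reference, so add sees total = 62.
Step 3: f(0) returns 62 + 0 = 62

The answer is 62.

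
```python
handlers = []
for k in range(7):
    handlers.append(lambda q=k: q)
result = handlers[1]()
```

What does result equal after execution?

Step 1: Default argument q=k captures k's value at each iteration.
Step 2: handlers[1] captured q = 1 when k was 1.
Step 3: result = 1

The answer is 1.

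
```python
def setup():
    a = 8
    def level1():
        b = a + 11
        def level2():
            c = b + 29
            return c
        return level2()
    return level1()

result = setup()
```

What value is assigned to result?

Step 1: a = 8. b = a + 11 = 19.
Step 2: c = b + 29 = 19 + 29 = 48.
Step 3: result = 48

The answer is 48.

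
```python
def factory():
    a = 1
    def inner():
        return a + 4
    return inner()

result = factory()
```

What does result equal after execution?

Step 1: factory() defines a = 1.
Step 2: inner() reads a = 1 from enclosing scope, returns 1 + 4 = 5.
Step 3: result = 5

The answer is 5.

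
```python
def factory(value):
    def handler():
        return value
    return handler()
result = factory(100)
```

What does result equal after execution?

Step 1: factory(100) binds parameter value = 100.
Step 2: handler() looks up value in enclosing scope and finds the parameter value = 100.
Step 3: result = 100

The answer is 100.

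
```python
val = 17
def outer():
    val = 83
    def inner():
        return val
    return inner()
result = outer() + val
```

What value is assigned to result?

Step 1: Global val = 17. outer() shadows with val = 83.
Step 2: inner() returns enclosing val = 83. outer() = 83.
Step 3: result = 83 + global val (17) = 100

The answer is 100.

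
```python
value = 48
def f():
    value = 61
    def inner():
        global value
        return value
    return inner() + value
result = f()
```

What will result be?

Step 1: Global value = 48. f() shadows with local value = 61.
Step 2: inner() uses global keyword, so inner() returns global value = 48.
Step 3: f() returns 48 + 61 = 109

The answer is 109.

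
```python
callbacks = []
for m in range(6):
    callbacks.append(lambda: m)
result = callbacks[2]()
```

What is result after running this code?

Step 1: The loop creates 6 lambdas, all referencing the same variable m.
Step 2: After the loop, m = 5 (final value).
Step 3: callbacks[2]() looks up m at call time and finds 5. This is the late binding gotcha. result = 5

The answer is 5.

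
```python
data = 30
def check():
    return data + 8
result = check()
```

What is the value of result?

Step 1: data = 30 is defined globally.
Step 2: check() looks up data from global scope = 30, then computes 30 + 8 = 38.
Step 3: result = 38

The answer is 38.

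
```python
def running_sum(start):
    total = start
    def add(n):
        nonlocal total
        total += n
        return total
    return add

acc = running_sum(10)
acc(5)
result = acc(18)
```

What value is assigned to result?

Step 1: running_sum(10) creates closure with total = 10.
Step 2: First acc(5): total = 10 + 5 = 15.
Step 3: Second acc(18): total = 15 + 18 = 33. result = 33

The answer is 33.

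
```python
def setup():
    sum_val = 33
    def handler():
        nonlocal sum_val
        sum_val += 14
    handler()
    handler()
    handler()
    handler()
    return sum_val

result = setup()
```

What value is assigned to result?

Step 1: sum_val starts at 33.
Step 2: handler() is called 4 times, each adding 14.
Step 3: sum_val = 33 + 14 * 4 = 89

The answer is 89.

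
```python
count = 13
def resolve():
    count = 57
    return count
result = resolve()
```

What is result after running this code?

Step 1: Global count = 13.
Step 2: resolve() creates local count = 57, shadowing the global.
Step 3: Returns local count = 57. result = 57

The answer is 57.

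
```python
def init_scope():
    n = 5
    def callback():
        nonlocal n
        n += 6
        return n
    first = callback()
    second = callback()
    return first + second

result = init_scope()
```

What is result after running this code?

Step 1: n starts at 5.
Step 2: First call: n = 5 + 6 = 11, returns 11.
Step 3: Second call: n = 11 + 6 = 17, returns 17.
Step 4: result = 11 + 17 = 28

The answer is 28.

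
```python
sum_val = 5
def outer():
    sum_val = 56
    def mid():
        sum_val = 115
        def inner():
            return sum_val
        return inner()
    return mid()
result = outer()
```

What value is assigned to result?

Step 1: Three levels of shadowing: global 5, outer 56, mid 115.
Step 2: inner() finds sum_val = 115 in enclosing mid() scope.
Step 3: result = 115

The answer is 115.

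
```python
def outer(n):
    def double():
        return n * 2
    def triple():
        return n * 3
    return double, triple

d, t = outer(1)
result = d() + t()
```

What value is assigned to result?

Step 1: Both closures capture the same n = 1.
Step 2: d() = 1 * 2 = 2, t() = 1 * 3 = 3.
Step 3: result = 2 + 3 = 5

The answer is 5.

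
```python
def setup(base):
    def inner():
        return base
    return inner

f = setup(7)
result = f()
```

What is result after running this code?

Step 1: setup(7) creates closure capturing base = 7.
Step 2: f() returns the captured base = 7.
Step 3: result = 7

The answer is 7.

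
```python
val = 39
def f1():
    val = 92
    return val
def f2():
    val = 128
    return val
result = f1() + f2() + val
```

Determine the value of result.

Step 1: Each function shadows global val with its own local.
Step 2: f1() returns 92, f2() returns 128.
Step 3: Global val = 39 is unchanged. result = 92 + 128 + 39 = 259

The answer is 259.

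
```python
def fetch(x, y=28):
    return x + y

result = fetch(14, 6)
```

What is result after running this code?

Step 1: fetch(14, 6) overrides default y with 6.
Step 2: Returns 14 + 6 = 20.
Step 3: result = 20

The answer is 20.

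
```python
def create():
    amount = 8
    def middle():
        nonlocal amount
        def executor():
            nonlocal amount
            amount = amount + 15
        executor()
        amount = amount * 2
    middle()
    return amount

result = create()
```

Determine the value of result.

Step 1: amount = 8.
Step 2: executor() adds 15: amount = 8 + 15 = 23.
Step 3: middle() doubles: amount = 23 * 2 = 46.
Step 4: result = 46

The answer is 46.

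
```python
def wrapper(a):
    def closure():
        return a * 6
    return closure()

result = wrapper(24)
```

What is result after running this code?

Step 1: wrapper(24) binds parameter a = 24.
Step 2: closure() accesses a = 24 from enclosing scope.
Step 3: result = 24 * 6 = 144

The answer is 144.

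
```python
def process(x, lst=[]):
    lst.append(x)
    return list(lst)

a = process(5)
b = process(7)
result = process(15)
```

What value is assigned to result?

Step 1: Default list is shared. list() creates copies for return values.
Step 2: Internal list grows: [5] -> [5, 7] -> [5, 7, 15].
Step 3: result = [5, 7, 15]

The answer is [5, 7, 15].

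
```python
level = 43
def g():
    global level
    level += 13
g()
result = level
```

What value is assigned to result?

Step 1: level = 43 globally.
Step 2: g() modifies global level: level += 13 = 56.
Step 3: result = 56

The answer is 56.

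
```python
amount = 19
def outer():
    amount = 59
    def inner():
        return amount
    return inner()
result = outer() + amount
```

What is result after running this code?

Step 1: Global amount = 19. outer() shadows with amount = 59.
Step 2: inner() returns enclosing amount = 59. outer() = 59.
Step 3: result = 59 + global amount (19) = 78

The answer is 78.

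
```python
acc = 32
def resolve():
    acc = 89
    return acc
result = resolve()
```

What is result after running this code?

Step 1: Global acc = 32.
Step 2: resolve() creates local acc = 89, shadowing the global.
Step 3: Returns local acc = 89. result = 89

The answer is 89.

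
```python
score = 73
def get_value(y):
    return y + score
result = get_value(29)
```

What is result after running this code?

Step 1: score = 73 is defined globally.
Step 2: get_value(29) uses parameter y = 29 and looks up score from global scope = 73.
Step 3: result = 29 + 73 = 102

The answer is 102.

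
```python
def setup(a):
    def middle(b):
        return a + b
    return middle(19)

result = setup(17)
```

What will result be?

Step 1: setup(17) passes a = 17.
Step 2: middle(19) has b = 19, reads a = 17 from enclosing.
Step 3: result = 17 + 19 = 36

The answer is 36.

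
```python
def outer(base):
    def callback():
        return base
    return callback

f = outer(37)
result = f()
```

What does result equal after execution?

Step 1: outer(37) creates closure capturing base = 37.
Step 2: f() returns the captured base = 37.
Step 3: result = 37

The answer is 37.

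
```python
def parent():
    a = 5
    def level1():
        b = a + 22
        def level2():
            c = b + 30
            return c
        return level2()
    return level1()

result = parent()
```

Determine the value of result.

Step 1: a = 5. b = a + 22 = 27.
Step 2: c = b + 30 = 27 + 30 = 57.
Step 3: result = 57

The answer is 57.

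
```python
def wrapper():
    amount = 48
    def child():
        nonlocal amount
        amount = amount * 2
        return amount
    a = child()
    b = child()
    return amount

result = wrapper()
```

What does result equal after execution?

Step 1: amount starts at 48.
Step 2: First child(): amount = 48 * 2 = 96.
Step 3: Second child(): amount = 96 * 2 = 192.
Step 4: result = 192

The answer is 192.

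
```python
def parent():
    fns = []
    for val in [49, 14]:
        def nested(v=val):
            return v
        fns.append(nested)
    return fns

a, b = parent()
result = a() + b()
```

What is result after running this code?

Step 1: Default argument v=val captures val at each iteration.
Step 2: a() returns 49 (captured at first iteration), b() returns 14 (captured at second).
Step 3: result = 49 + 14 = 63

The answer is 63.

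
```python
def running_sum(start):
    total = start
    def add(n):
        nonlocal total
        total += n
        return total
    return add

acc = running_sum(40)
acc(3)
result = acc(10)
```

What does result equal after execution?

Step 1: running_sum(40) creates closure with total = 40.
Step 2: First acc(3): total = 40 + 3 = 43.
Step 3: Second acc(10): total = 43 + 10 = 53. result = 53

The answer is 53.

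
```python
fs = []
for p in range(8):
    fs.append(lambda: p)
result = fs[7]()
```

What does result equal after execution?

Step 1: The loop creates 8 lambdas, all referencing the same variable p.
Step 2: After the loop, p = 7 (final value).
Step 3: fs[7]() looks up p at call time and finds 7. This is the late binding gotcha. result = 7

The answer is 7.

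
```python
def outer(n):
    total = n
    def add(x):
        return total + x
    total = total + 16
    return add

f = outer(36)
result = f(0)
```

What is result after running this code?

Step 1: outer(36) sets total = 36, then total = 36 + 16 = 52.
Step 2: Closures capture by reference, so add sees total = 52.
Step 3: f(0) returns 52 + 0 = 52

The answer is 52.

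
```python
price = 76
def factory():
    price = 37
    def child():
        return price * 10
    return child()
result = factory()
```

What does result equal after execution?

Step 1: factory() shadows global price with price = 37.
Step 2: child() finds price = 37 in enclosing scope, computes 37 * 10 = 370.
Step 3: result = 370

The answer is 370.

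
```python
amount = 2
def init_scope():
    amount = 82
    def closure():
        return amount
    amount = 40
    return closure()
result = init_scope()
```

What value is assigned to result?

Step 1: init_scope() sets amount = 82, then later amount = 40.
Step 2: closure() is called after amount is reassigned to 40. Closures capture variables by reference, not by value.
Step 3: result = 40

The answer is 40.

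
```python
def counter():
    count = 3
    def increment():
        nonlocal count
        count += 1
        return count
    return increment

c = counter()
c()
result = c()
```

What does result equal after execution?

Step 1: counter() creates closure with count = 3.
Step 2: Each c() call increments count via nonlocal. After 2 calls: 3 + 2 = 5.
Step 3: result = 5

The answer is 5.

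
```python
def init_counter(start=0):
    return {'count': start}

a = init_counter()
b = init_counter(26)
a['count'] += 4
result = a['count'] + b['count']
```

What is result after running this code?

Step 1: init_counter() returns a new dict each call (immutable default 0).
Step 2: a = {'count': 0}, b = {'count': 26}.
Step 3: a['count'] += 4 = 4. result = 4 + 26 = 30

The answer is 30.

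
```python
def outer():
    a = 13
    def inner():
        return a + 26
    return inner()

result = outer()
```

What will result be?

Step 1: outer() defines a = 13.
Step 2: inner() reads a = 13 from enclosing scope, returns 13 + 26 = 39.
Step 3: result = 39

The answer is 39.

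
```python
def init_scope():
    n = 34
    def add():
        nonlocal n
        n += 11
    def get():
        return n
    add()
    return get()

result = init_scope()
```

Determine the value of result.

Step 1: n = 34. add() modifies it via nonlocal, get() reads it.
Step 2: add() makes n = 34 + 11 = 45.
Step 3: get() returns 45. result = 45

The answer is 45.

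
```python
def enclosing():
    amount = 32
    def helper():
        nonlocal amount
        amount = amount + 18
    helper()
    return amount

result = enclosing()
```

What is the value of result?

Step 1: enclosing() sets amount = 32.
Step 2: helper() uses nonlocal to modify amount in enclosing's scope: amount = 32 + 18 = 50.
Step 3: enclosing() returns the modified amount = 50

The answer is 50.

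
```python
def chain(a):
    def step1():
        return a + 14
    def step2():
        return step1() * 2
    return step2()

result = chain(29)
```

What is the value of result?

Step 1: chain(29) captures a = 29.
Step 2: step2() calls step1() which returns 29 + 14 = 43.
Step 3: step2() returns 43 * 2 = 86

The answer is 86.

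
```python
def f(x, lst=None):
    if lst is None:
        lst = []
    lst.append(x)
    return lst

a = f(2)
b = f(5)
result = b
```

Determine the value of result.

Step 1: None default with guard creates a NEW list each call.
Step 2: a = [2] (fresh list). b = [5] (another fresh list).
Step 3: result = [5] (this is the fix for mutable default)

The answer is [5].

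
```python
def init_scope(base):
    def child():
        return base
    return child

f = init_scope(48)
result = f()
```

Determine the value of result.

Step 1: init_scope(48) creates closure capturing base = 48.
Step 2: f() returns the captured base = 48.
Step 3: result = 48

The answer is 48.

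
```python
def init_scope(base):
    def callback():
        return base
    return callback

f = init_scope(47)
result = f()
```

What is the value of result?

Step 1: init_scope(47) creates closure capturing base = 47.
Step 2: f() returns the captured base = 47.
Step 3: result = 47

The answer is 47.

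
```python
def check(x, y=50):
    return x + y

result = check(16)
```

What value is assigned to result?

Step 1: check(16) uses default y = 50.
Step 2: Returns 16 + 50 = 66.
Step 3: result = 66

The answer is 66.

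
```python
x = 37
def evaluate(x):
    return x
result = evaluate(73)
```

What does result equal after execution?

Step 1: Global x = 37.
Step 2: evaluate(73) takes parameter x = 73, which shadows the global.
Step 3: result = 73

The answer is 73.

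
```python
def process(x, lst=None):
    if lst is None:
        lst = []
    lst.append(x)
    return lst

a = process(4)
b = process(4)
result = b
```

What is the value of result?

Step 1: None default with guard creates a NEW list each call.
Step 2: a = [4] (fresh list). b = [4] (another fresh list).
Step 3: result = [4] (this is the fix for mutable default)

The answer is [4].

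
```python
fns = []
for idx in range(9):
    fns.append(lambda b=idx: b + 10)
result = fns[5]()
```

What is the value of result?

Step 1: Default argument b=idx captures idx's value at definition time.
Step 2: fns[5] was defined when idx = 5, so b defaults to 5.
Step 3: result = 5 + 10 = 15 (default arg fixes the late binding issue)

The answer is 15.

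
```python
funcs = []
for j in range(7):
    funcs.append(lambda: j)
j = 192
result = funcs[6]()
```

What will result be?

Step 1: Lambdas capture the variable j by reference, not by value.
Step 2: After the loop, j is reassigned to 192.
Step 3: funcs[6]() looks up the current j = 192. result = 192

The answer is 192.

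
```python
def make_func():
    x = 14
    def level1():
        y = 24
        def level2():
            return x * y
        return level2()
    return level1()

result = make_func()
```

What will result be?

Step 1: x = 14 in make_func. y = 24 in level1.
Step 2: level2() reads x = 14 and y = 24 from enclosing scopes.
Step 3: result = 14 * 24 = 336

The answer is 336.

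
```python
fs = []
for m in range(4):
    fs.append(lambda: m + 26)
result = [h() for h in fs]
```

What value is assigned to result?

Step 1: All lambdas capture m by reference. After the loop, m = 3.
Step 2: Each call returns 3 + 26 = 29.
Step 3: result = [29, 29, 29, 29]

The answer is [29, 29, 29, 29].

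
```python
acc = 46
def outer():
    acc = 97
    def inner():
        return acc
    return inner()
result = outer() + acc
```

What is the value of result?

Step 1: Global acc = 46. outer() shadows with acc = 97.
Step 2: inner() returns enclosing acc = 97. outer() = 97.
Step 3: result = 97 + global acc (46) = 143

The answer is 143.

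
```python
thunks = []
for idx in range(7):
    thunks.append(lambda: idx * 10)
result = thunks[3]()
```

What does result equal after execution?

Step 1: All lambdas reference the same variable idx (late binding).
Step 2: After the loop, idx = 6. Every lambda returns idx * 10.
Step 3: thunks[3]() = 6 * 10 = 60

The answer is 60.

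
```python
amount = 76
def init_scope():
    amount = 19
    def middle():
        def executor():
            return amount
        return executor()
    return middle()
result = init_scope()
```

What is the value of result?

Step 1: init_scope() defines amount = 19. middle() and executor() have no local amount.
Step 2: executor() checks local (none), enclosing middle() (none), enclosing init_scope() and finds amount = 19.
Step 3: result = 19

The answer is 19.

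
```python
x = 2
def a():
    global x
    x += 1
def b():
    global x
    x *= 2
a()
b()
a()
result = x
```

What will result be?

Step 1: x = 2.
Step 2: a(): x = 2 + 1 = 3.
Step 3: b(): x = 3 * 2 = 6.
Step 4: a(): x = 6 + 1 = 7

The answer is 7.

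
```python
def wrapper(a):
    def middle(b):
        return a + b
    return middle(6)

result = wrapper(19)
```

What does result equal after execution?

Step 1: wrapper(19) passes a = 19.
Step 2: middle(6) has b = 6, reads a = 19 from enclosing.
Step 3: result = 19 + 6 = 25

The answer is 25.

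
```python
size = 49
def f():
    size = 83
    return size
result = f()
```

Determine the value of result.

Step 1: Global size = 49.
Step 2: f() creates local size = 83, shadowing the global.
Step 3: Returns local size = 83. result = 83

The answer is 83.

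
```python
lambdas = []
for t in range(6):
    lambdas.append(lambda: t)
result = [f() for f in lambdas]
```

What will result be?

Step 1: All 6 lambdas share the same variable t.
Step 2: After the loop, t = 5.
Step 3: Each call returns 5. result = [5, 5, 5, 5, 5, 5]

The answer is [5, 5, 5, 5, 5, 5].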